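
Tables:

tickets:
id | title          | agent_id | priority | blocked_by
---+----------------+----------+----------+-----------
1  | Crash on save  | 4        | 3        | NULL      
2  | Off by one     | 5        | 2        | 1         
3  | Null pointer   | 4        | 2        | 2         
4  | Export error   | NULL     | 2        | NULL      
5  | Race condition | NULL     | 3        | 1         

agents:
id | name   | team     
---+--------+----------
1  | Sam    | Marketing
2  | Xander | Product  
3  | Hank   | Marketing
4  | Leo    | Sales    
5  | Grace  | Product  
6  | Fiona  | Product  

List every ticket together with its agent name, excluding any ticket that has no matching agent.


INNER JOIN keeps only tickets rows whose agent_id matches an id in agents. Walk through each ticket:
  - ticket 1 (Crash on save): agent_id=4 -> matches Leo
  - ticket 2 (Off by one): agent_id=5 -> matches Grace
  - ticket 3 (Null pointer): agent_id=4 -> matches Leo
  - ticket 4 (Export error): agent_id=NULL, no match -> dropped
  - ticket 5 (Race condition): agent_id=NULL, no match -> dropped
So 2 of 5 rows are dropped.

SQL:
SELECT a.title, b.name AS agent
FROM tickets a
INNER JOIN agents b ON a.agent_id = b.id

Result:
title         | agent
--------------+------
Crash on save | Leo  
Off by one    | Grace
Null pointer  | Leo  


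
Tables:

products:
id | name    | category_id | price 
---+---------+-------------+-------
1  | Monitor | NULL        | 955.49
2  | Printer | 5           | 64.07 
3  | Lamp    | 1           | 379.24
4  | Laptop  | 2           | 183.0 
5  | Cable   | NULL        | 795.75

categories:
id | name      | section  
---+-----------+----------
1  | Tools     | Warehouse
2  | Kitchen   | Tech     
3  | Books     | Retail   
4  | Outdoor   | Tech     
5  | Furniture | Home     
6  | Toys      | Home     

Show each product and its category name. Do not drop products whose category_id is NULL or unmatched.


LEFT JOIN keeps every row from products (the left table); where category_id has no match in categories, the category columns become NULL. Walk through each product:
  - product 1 (Monitor): category_id=NULL, no match -> kept with NULL
  - product 2 (Printer): category_id=5 -> matches Furniture
  - product 3 (Lamp): category_id=1 -> matches Tools
  - product 4 (Laptop): category_id=2 -> matches Kitchen
  - product 5 (Cable): category_id=NULL, no match -> kept with NULL
All 5 rows appear; 2 have NULL category.

SQL:
SELECT a.name, b.name AS category
FROM products a
LEFT JOIN categories b ON a.category_id = b.id

Result:
name    | category 
--------+----------
Monitor | NULL     
Printer | Furniture
Lamp    | Tools    
Laptop  | Kitchen  
Cable   | NULL     


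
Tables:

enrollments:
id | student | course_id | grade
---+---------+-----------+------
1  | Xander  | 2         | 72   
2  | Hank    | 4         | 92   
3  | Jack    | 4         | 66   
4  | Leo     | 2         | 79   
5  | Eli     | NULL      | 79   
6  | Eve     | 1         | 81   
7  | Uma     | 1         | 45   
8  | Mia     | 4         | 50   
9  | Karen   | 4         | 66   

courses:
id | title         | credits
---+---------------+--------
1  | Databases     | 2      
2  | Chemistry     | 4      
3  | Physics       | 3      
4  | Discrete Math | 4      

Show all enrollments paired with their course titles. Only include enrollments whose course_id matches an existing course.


INNER JOIN keeps only enrollments rows whose course_id matches an id in courses. Walk through each enrollment:
  - enrollment 1 (Xander): course_id=2 -> matches Chemistry
  - enrollment 2 (Hank): course_id=4 -> matches Discrete Math
  - enrollment 3 (Jack): course_id=4 -> matches Discrete Math
  - enrollment 4 (Leo): course_id=2 -> matches Chemistry
  - enrollment 5 (Eli): course_id=NULL, no match -> dropped
  - enrollment 6 (Eve): course_id=1 -> matches Databases
  - enrollment 7 (Uma): course_id=1 -> matches Databases
  - enrollment 8 (Mia): course_id=4 -> matches Discrete Math
  - enrollment 9 (Karen): course_id=4 -> matches Discrete Math
So 1 of 9 rows is dropped.

SQL:
SELECT a.student, b.title AS course
FROM enrollments a
INNER JOIN courses b ON a.course_id = b.id

Result:
student | course       
--------+--------------
Xander  | Chemistry    
Hank    | Discrete Math
Jack    | Discrete Math
Leo     | Chemistry    
Eve     | Databases    
Uma     | Databases    
Mia     | Discrete Math
Karen   | Discrete Math


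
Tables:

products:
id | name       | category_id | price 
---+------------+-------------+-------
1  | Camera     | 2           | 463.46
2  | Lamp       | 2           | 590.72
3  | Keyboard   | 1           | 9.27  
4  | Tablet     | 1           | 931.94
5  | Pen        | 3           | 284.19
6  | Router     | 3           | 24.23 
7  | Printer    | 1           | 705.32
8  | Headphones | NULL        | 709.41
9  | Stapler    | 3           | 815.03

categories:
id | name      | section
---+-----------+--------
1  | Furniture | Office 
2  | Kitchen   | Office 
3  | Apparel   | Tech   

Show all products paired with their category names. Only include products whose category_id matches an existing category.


INNER JOIN keeps only products rows whose category_id matches an id in categories. Walk through each product:
  - product 1 (Camera): category_id=2 -> matches Kitchen
  - product 2 (Lamp): category_id=2 -> matches Kitchen
  - product 3 (Keyboard): category_id=1 -> matches Furniture
  - product 4 (Tablet): category_id=1 -> matches Furniture
  - product 5 (Pen): category_id=3 -> matches Apparel
  - product 6 (Router): category_id=3 -> matches Apparel
  - product 7 (Printer): category_id=1 -> matches Furniture
  - product 8 (Headphones): category_id=NULL, no match -> dropped
  - product 9 (Stapler): category_id=3 -> matches Apparel
So 1 of 9 rows is dropped.

SQL:
SELECT a.name, b.name AS category
FROM products a
INNER JOIN categories b ON a.category_id = b.id

Result:
name     | category 
---------+----------
Camera   | Kitchen  
Lamp     | Kitchen  
Keyboard | Furniture
Tablet   | Furniture
Pen      | Apparel  
Router   | Apparel  
Printer  | Furniture
Stapler  | Apparel  


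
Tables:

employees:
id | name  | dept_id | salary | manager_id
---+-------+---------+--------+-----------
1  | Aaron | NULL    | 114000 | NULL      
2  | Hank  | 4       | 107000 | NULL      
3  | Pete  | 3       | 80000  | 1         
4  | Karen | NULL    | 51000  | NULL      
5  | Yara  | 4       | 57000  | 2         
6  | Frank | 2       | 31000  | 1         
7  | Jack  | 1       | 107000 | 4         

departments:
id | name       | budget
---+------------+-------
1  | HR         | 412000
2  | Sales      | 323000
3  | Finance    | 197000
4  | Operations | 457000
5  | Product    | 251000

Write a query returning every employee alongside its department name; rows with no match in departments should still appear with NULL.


LEFT JOIN keeps every row from employees (the left table); where dept_id has no match in departments, the department columns become NULL. Walk through each employee:
  - employee 1 (Aaron): dept_id=NULL, no match -> kept with NULL
  - employee 2 (Hank): dept_id=4 -> matches Operations
  - employee 3 (Pete): dept_id=3 -> matches Finance
  - employee 4 (Karen): dept_id=NULL, no match -> kept with NULL
  - employee 5 (Yara): dept_id=4 -> matches Operations
  - employee 6 (Frank): dept_id=2 -> matches Sales
  - employee 7 (Jack): dept_id=1 -> matches HR
All 7 rows appear; 2 have NULL department.

SQL:
SELECT a.name, b.name AS department
FROM employees a
LEFT JOIN departments b ON a.dept_id = b.id

Result:
name  | department
------+-----------
Aaron | NULL      
Hank  | Operations
Pete  | Finance   
Karen | NULL      
Yara  | Operations
Frank | Sales     
Jack  | HR        


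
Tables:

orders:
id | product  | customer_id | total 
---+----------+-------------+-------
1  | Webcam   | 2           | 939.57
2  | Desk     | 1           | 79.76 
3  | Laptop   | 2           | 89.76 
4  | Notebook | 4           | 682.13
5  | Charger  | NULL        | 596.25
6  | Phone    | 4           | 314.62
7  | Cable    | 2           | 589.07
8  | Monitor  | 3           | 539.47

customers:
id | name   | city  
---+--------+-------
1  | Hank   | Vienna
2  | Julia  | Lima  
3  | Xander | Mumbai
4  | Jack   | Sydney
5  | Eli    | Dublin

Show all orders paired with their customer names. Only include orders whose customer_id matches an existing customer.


INNER JOIN keeps only orders rows whose customer_id matches an id in customers. Walk through each order:
  - order 1 (Webcam): customer_id=2 -> matches Julia
  - order 2 (Desk): customer_id=1 -> matches Hank
  - order 3 (Laptop): customer_id=2 -> matches Julia
  - order 4 (Notebook): customer_id=4 -> matches Jack
  - order 5 (Charger): customer_id=NULL, no match -> dropped
  - order 6 (Phone): customer_id=4 -> matches Jack
  - order 7 (Cable): customer_id=2 -> matches Julia
  - order 8 (Monitor): customer_id=3 -> matches Xander
So 1 of 8 rows is dropped.

SQL:
SELECT a.product, b.name AS customer
FROM orders a
INNER JOIN customers b ON a.customer_id = b.id

Result:
product  | customer
---------+---------
Webcam   | Julia   
Desk     | Hank    
Laptop   | Julia   
Notebook | Jack    
Phone    | Jack    
Cable    | Julia   
Monitor  | Xander  


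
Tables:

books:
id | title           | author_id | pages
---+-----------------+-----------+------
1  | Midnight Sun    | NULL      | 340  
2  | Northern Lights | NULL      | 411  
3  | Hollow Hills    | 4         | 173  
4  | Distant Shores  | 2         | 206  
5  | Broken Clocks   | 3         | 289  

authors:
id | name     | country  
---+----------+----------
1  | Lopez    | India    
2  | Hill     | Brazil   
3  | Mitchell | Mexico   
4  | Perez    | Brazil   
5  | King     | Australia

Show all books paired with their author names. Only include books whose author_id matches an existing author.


INNER JOIN keeps only books rows whose author_id matches an id in authors. Walk through each book:
  - book 1 (Midnight Sun): author_id=NULL, no match -> dropped
  - book 2 (Northern Lights): author_id=NULL, no match -> dropped
  - book 3 (Hollow Hills): author_id=4 -> matches Perez
  - book 4 (Distant Shores): author_id=2 -> matches Hill
  - book 5 (Broken Clocks): author_id=3 -> matches Mitchell
So 2 of 5 rows are dropped.

SQL:
SELECT a.title, b.name AS author
FROM books a
INNER JOIN authors b ON a.author_id = b.id

Result:
title          | author  
---------------+---------
Hollow Hills   | Perez   
Distant Shores | Hill    
Broken Clocks  | Mitchell


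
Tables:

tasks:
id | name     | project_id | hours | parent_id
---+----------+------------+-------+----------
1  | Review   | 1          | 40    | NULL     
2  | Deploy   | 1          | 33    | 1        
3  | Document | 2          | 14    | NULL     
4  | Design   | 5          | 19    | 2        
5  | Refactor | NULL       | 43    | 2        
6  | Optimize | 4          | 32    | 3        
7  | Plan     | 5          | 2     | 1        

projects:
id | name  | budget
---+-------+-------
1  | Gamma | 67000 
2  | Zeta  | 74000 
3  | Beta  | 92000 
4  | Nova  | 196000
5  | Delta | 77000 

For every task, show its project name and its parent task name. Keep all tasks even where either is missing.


Two LEFT JOINs from the same base table tasks: one to projects via project_id, one to tasks itself via parent_id. Both are LEFT so every task is preserved.
Match against projects:
  - task 1 (Review): project_id=1 -> matches Gamma
  - task 2 (Deploy): project_id=1 -> matches Gamma
  - task 3 (Document): project_id=2 -> matches Zeta
  - task 4 (Design): project_id=5 -> matches Delta
  - task 5 (Refactor): project_id=NULL, no match -> kept with NULL
  - task 6 (Optimize): project_id=4 -> matches Nova
  - task 7 (Plan): project_id=5 -> matches Delta
Match against tasks (self):
  - task 1 (Review): parent_id=NULL -> NULL
  - task 2 (Deploy): parent_id=1 -> Review
  - task 3 (Document): parent_id=NULL -> NULL
  - task 4 (Design): parent_id=2 -> Deploy
  - task 5 (Refactor): parent_id=2 -> Deploy
  - task 6 (Optimize): parent_id=3 -> Document
  - task 7 (Plan): parent_id=1 -> Review

SQL:
SELECT a.name, b.name AS project, c.name AS parent
FROM tasks a
LEFT JOIN projects b ON a.project_id = b.id
LEFT JOIN tasks c ON a.parent_id = c.id

Result:
name     | project | parent  
---------+---------+---------
Review   | Gamma   | NULL    
Deploy   | Gamma   | Review  
Document | Zeta    | NULL    
Design   | Delta   | Deploy  
Refactor | NULL    | Deploy  
Optimize | Nova    | Document
Plan     | Delta   | Review  


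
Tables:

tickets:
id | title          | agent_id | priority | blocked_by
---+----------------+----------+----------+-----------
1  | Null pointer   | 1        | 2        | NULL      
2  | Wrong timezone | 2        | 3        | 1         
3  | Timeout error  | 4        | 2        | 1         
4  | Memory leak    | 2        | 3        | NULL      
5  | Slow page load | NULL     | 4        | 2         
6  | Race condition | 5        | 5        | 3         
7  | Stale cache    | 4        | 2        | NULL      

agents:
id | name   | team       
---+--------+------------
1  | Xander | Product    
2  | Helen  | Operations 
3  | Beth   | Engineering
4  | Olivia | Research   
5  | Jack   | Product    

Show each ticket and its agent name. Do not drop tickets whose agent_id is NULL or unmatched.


LEFT JOIN keeps every row from tickets (the left table); where agent_id has no match in agents, the agent columns become NULL. Walk through each ticket:
  - ticket 1 (Null pointer): agent_id=1 -> matches Xander
  - ticket 2 (Wrong timezone): agent_id=2 -> matches Helen
  - ticket 3 (Timeout error): agent_id=4 -> matches Olivia
  - ticket 4 (Memory leak): agent_id=2 -> matches Helen
  - ticket 5 (Slow page load): agent_id=NULL, no match -> kept with NULL
  - ticket 6 (Race condition): agent_id=5 -> matches Jack
  - ticket 7 (Stale cache): agent_id=4 -> matches Olivia
All 7 rows appear; 1 has NULL agent.

SQL:
SELECT a.title, b.name AS agent
FROM tickets a
LEFT JOIN agents b ON a.agent_id = b.id

Result:
title          | agent 
---------------+-------
Null pointer   | Xander
Wrong timezone | Helen 
Timeout error  | Olivia
Memory leak    | Helen 
Slow page load | NULL  
Race condition | Jack  
Stale cache    | Olivia


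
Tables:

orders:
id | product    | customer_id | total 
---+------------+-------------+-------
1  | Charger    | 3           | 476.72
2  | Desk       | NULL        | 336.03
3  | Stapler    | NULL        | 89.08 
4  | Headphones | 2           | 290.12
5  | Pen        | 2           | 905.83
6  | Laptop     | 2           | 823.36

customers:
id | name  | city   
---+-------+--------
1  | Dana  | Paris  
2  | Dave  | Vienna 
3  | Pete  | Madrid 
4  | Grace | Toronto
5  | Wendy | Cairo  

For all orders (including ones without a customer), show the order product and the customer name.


LEFT JOIN keeps every row from orders (the left table); where customer_id has no match in customers, the customer columns become NULL. Walk through each order:
  - order 1 (Charger): customer_id=3 -> matches Pete
  - order 2 (Desk): customer_id=NULL, no match -> kept with NULL
  - order 3 (Stapler): customer_id=NULL, no match -> kept with NULL
  - order 4 (Headphones): customer_id=2 -> matches Dave
  - order 5 (Pen): customer_id=2 -> matches Dave
  - order 6 (Laptop): customer_id=2 -> matches Dave
All 6 rows appear; 2 have NULL customer.

SQL:
SELECT a.product, b.name AS customer
FROM orders a
LEFT JOIN customers b ON a.customer_id = b.id

Result:
product    | customer
-----------+---------
Charger    | Pete    
Desk       | NULL    
Stapler    | NULL    
Headphones | Dave    
Pen        | Dave    
Laptop     | Dave    


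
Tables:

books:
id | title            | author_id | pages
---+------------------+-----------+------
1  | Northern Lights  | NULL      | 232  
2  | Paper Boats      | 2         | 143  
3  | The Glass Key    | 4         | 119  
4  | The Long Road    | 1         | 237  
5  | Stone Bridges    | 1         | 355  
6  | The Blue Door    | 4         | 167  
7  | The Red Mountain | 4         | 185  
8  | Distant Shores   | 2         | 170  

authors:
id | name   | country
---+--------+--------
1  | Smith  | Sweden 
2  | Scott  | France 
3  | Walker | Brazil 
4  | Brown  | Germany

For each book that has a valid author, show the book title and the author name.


INNER JOIN keeps only books rows whose author_id matches an id in authors. Walk through each book:
  - book 1 (Northern Lights): author_id=NULL, no match -> dropped
  - book 2 (Paper Boats): author_id=2 -> matches Scott
  - book 3 (The Glass Key): author_id=4 -> matches Brown
  - book 4 (The Long Road): author_id=1 -> matches Smith
  - book 5 (Stone Bridges): author_id=1 -> matches Smith
  - book 6 (The Blue Door): author_id=4 -> matches Brown
  - book 7 (The Red Mountain): author_id=4 -> matches Brown
  - book 8 (Distant Shores): author_id=2 -> matches Scott
So 1 of 8 rows is dropped.

SQL:
SELECT a.title, b.name AS author
FROM books a
INNER JOIN authors b ON a.author_id = b.id

Result:
title            | author
-----------------+-------
Paper Boats      | Scott 
The Glass Key    | Brown 
The Long Road    | Smith 
Stone Bridges    | Smith 
The Blue Door    | Brown 
The Red Mountain | Brown 
Distant Shores   | Scott 


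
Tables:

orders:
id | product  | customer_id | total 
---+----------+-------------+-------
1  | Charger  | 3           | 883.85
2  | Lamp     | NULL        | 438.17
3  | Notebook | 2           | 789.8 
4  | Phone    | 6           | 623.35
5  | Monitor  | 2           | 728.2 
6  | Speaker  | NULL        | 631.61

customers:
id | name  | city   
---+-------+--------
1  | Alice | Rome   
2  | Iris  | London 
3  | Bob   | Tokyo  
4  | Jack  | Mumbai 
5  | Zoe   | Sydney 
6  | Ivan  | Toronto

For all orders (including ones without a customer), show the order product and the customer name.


LEFT JOIN keeps every row from orders (the left table); where customer_id has no match in customers, the customer columns become NULL. Walk through each order:
  - order 1 (Charger): customer_id=3 -> matches Bob
  - order 2 (Lamp): customer_id=NULL, no match -> kept with NULL
  - order 3 (Notebook): customer_id=2 -> matches Iris
  - order 4 (Phone): customer_id=6 -> matches Ivan
  - order 5 (Monitor): customer_id=2 -> matches Iris
  - order 6 (Speaker): customer_id=NULL, no match -> kept with NULL
All 6 rows appear; 2 have NULL customer.

SQL:
SELECT a.product, b.name AS customer
FROM orders a
LEFT JOIN customers b ON a.customer_id = b.id

Result:
product  | customer
---------+---------
Charger  | Bob     
Lamp     | NULL    
Notebook | Iris    
Phone    | Ivan    
Monitor  | Iris    
Speaker  | NULL    


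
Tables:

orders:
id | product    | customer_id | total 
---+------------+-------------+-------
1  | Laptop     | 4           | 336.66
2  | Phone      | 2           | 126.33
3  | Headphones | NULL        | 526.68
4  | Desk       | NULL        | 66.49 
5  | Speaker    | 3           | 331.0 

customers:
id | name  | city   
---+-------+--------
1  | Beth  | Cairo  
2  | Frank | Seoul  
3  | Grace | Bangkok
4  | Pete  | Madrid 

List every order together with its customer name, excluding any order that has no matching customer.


INNER JOIN keeps only orders rows whose customer_id matches an id in customers. Walk through each order:
  - order 1 (Laptop): customer_id=4 -> matches Pete
  - order 2 (Phone): customer_id=2 -> matches Frank
  - order 3 (Headphones): customer_id=NULL, no match -> dropped
  - order 4 (Desk): customer_id=NULL, no match -> dropped
  - order 5 (Speaker): customer_id=3 -> matches Grace
So 2 of 5 rows are dropped.

SQL:
SELECT a.product, b.name AS customer
FROM orders a
INNER JOIN customers b ON a.customer_id = b.id

Result:
product | customer
--------+---------
Laptop  | Pete    
Phone   | Frank   
Speaker | Grace   


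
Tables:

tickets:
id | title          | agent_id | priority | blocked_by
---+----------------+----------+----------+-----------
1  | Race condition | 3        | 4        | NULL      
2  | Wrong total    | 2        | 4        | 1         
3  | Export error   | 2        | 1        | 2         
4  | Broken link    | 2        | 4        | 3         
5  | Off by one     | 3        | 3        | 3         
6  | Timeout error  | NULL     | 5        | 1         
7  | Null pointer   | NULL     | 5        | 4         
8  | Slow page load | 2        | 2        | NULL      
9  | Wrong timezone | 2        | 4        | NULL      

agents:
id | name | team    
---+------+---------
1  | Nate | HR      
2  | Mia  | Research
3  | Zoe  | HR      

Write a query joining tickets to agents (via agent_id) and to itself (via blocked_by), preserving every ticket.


Two LEFT JOINs from the same base table tickets: one to agents via agent_id, one to tickets itself via blocked_by. Both are LEFT so every ticket is preserved.
Match against agents:
  - ticket 1 (Race condition): agent_id=3 -> matches Zoe
  - ticket 2 (Wrong total): agent_id=2 -> matches Mia
  - ticket 3 (Export error): agent_id=2 -> matches Mia
  - ticket 4 (Broken link): agent_id=2 -> matches Mia
  - ticket 5 (Off by one): agent_id=3 -> matches Zoe
  - ticket 6 (Timeout error): agent_id=NULL, no match -> kept with NULL
  - ticket 7 (Null pointer): agent_id=NULL, no match -> kept with NULL
  - ticket 8 (Slow page load): agent_id=2 -> matches Mia
  - ticket 9 (Wrong timezone): agent_id=2 -> matches Mia
Match against tickets (self):
  - ticket 1 (Race condition): blocked_by=NULL -> NULL
  - ticket 2 (Wrong total): blocked_by=1 -> Race condition
  - ticket 3 (Export error): blocked_by=2 -> Wrong total
  - ticket 4 (Broken link): blocked_by=3 -> Export error
  - ticket 5 (Off by one): blocked_by=3 -> Export error
  - ticket 6 (Timeout error): blocked_by=1 -> Race condition
  - ticket 7 (Null pointer): blocked_by=4 -> Broken link
  - ticket 8 (Slow page load): blocked_by=NULL -> NULL
  - ticket 9 (Wrong timezone): blocked_by=NULL -> NULL

SQL:
SELECT a.title, b.name AS agent, c.title AS blocked_by
FROM tickets a
LEFT JOIN agents b ON a.agent_id = b.id
LEFT JOIN tickets c ON a.blocked_by = c.id

Result:
title          | agent | blocked_by    
---------------+-------+---------------
Race condition | Zoe   | NULL          
Wrong total    | Mia   | Race condition
Export error   | Mia   | Wrong total   
Broken link    | Mia   | Export error  
Off by one     | Zoe   | Export error  
Timeout error  | NULL  | Race condition
Null pointer   | NULL  | Broken link   
Slow page load | Mia   | NULL          
Wrong timezone | Mia   | NULL          


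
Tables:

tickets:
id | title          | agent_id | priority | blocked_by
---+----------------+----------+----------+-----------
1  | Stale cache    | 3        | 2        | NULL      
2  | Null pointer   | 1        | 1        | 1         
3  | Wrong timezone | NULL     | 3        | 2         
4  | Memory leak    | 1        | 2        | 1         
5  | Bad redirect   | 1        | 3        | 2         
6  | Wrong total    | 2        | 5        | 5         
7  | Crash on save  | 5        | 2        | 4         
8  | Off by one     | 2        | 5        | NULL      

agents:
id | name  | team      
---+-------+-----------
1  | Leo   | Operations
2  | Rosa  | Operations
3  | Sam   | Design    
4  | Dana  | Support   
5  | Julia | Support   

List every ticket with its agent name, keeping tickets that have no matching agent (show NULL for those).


LEFT JOIN keeps every row from tickets (the left table); where agent_id has no match in agents, the agent columns become NULL. Walk through each ticket:
  - ticket 1 (Stale cache): agent_id=3 -> matches Sam
  - ticket 2 (Null pointer): agent_id=1 -> matches Leo
  - ticket 3 (Wrong timezone): agent_id=NULL, no match -> kept with NULL
  - ticket 4 (Memory leak): agent_id=1 -> matches Leo
  - ticket 5 (Bad redirect): agent_id=1 -> matches Leo
  - ticket 6 (Wrong total): agent_id=2 -> matches Rosa
  - ticket 7 (Crash on save): agent_id=5 -> matches Julia
  - ticket 8 (Off by one): agent_id=2 -> matches Rosa
All 8 rows appear; 1 has NULL agent.

SQL:
SELECT a.title, b.name AS agent
FROM tickets a
LEFT JOIN agents b ON a.agent_id = b.id

Result:
title          | agent
---------------+------
Stale cache    | Sam  
Null pointer   | Leo  
Wrong timezone | NULL 
Memory leak    | Leo  
Bad redirect   | Leo  
Wrong total    | Rosa 
Crash on save  | Julia
Off by one     | Rosa 


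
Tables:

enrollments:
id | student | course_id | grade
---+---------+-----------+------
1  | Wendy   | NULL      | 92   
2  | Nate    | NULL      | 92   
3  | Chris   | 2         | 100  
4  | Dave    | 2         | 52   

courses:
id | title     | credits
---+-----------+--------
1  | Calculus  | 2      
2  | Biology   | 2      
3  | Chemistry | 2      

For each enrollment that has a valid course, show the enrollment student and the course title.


INNER JOIN keeps only enrollments rows whose course_id matches an id in courses. Walk through each enrollment:
  - enrollment 1 (Wendy): course_id=NULL, no match -> dropped
  - enrollment 2 (Nate): course_id=NULL, no match -> dropped
  - enrollment 3 (Chris): course_id=2 -> matches Biology
  - enrollment 4 (Dave): course_id=2 -> matches Biology
So 2 of 4 rows are dropped.

SQL:
SELECT a.student, b.title AS course
FROM enrollments a
INNER JOIN courses b ON a.course_id = b.id

Result:
student | course 
--------+--------
Chris   | Biology
Dave    | Biology


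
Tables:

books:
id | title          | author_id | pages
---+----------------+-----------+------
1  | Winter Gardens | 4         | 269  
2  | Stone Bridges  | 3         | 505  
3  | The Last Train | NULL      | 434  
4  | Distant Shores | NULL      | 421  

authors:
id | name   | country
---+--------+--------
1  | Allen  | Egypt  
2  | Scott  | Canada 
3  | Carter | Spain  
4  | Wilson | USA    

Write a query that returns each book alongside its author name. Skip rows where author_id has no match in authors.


INNER JOIN keeps only books rows whose author_id matches an id in authors. Walk through each book:
  - book 1 (Winter Gardens): author_id=4 -> matches Wilson
  - book 2 (Stone Bridges): author_id=3 -> matches Carter
  - book 3 (The Last Train): author_id=NULL, no match -> dropped
  - book 4 (Distant Shores): author_id=NULL, no match -> dropped
So 2 of 4 rows are dropped.

SQL:
SELECT a.title, b.name AS author
FROM books a
INNER JOIN authors b ON a.author_id = b.id

Result:
title          | author
---------------+-------
Winter Gardens | Wilson
Stone Bridges  | Carter


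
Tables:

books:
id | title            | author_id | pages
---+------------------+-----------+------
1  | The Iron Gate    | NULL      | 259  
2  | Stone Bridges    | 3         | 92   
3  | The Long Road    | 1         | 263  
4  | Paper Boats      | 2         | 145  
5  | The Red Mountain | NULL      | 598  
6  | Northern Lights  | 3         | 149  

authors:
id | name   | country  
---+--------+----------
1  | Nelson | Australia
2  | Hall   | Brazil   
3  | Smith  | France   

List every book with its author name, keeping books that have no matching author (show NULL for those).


LEFT JOIN keeps every row from books (the left table); where author_id has no match in authors, the author columns become NULL. Walk through each book:
  - book 1 (The Iron Gate): author_id=NULL, no match -> kept with NULL
  - book 2 (Stone Bridges): author_id=3 -> matches Smith
  - book 3 (The Long Road): author_id=1 -> matches Nelson
  - book 4 (Paper Boats): author_id=2 -> matches Hall
  - book 5 (The Red Mountain): author_id=NULL, no match -> kept with NULL
  - book 6 (Northern Lights): author_id=3 -> matches Smith
All 6 rows appear; 2 have NULL author.

SQL:
SELECT a.title, b.name AS author
FROM books a
LEFT JOIN authors b ON a.author_id = b.id

Result:
title            | author
-----------------+-------
The Iron Gate    | NULL  
Stone Bridges    | Smith 
The Long Road    | Nelson
Paper Boats      | Hall  
The Red Mountain | NULL  
Northern Lights  | Smith 


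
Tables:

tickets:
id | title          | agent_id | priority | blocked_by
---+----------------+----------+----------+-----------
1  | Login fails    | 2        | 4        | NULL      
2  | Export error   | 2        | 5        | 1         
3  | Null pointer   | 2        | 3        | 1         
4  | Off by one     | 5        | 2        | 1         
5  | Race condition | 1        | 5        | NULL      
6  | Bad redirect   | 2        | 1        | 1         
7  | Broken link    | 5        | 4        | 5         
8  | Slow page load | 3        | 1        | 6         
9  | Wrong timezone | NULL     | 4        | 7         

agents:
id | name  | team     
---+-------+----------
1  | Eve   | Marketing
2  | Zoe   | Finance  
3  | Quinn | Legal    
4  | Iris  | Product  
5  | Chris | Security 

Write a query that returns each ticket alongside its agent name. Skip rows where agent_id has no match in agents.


INNER JOIN keeps only tickets rows whose agent_id matches an id in agents. Walk through each ticket:
  - ticket 1 (Login fails): agent_id=2 -> matches Zoe
  - ticket 2 (Export error): agent_id=2 -> matches Zoe
  - ticket 3 (Null pointer): agent_id=2 -> matches Zoe
  - ticket 4 (Off by one): agent_id=5 -> matches Chris
  - ticket 5 (Race condition): agent_id=1 -> matches Eve
  - ticket 6 (Bad redirect): agent_id=2 -> matches Zoe
  - ticket 7 (Broken link): agent_id=5 -> matches Chris
  - ticket 8 (Slow page load): agent_id=3 -> matches Quinn
  - ticket 9 (Wrong timezone): agent_id=NULL, no match -> dropped
So 1 of 9 rows is dropped.

SQL:
SELECT a.title, b.name AS agent
FROM tickets a
INNER JOIN agents b ON a.agent_id = b.id

Result:
title          | agent
---------------+------
Login fails    | Zoe  
Export error   | Zoe  
Null pointer   | Zoe  
Off by one     | Chris
Race condition | Eve  
Bad redirect   | Zoe  
Broken link    | Chris
Slow page load | Quinn


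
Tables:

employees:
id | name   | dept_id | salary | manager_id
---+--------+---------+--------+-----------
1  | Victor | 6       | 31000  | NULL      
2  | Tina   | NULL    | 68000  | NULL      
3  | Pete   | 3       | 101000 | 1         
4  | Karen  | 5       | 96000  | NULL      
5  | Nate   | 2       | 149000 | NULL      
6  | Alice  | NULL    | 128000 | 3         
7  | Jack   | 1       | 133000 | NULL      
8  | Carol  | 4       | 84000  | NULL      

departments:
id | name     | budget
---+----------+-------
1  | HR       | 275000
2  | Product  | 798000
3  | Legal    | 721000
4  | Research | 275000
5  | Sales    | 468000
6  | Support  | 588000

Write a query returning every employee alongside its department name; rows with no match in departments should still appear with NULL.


LEFT JOIN keeps every row from employees (the left table); where dept_id has no match in departments, the department columns become NULL. Walk through each employee:
  - employee 1 (Victor): dept_id=6 -> matches Support
  - employee 2 (Tina): dept_id=NULL, no match -> kept with NULL
  - employee 3 (Pete): dept_id=3 -> matches Legal
  - employee 4 (Karen): dept_id=5 -> matches Sales
  - employee 5 (Nate): dept_id=2 -> matches Product
  - employee 6 (Alice): dept_id=NULL, no match -> kept with NULL
  - employee 7 (Jack): dept_id=1 -> matches HR
  - employee 8 (Carol): dept_id=4 -> matches Research
All 8 rows appear; 2 have NULL department.

SQL:
SELECT a.name, b.name AS department
FROM employees a
LEFT JOIN departments b ON a.dept_id = b.id

Result:
name   | department
-------+-----------
Victor | Support   
Tina   | NULL      
Pete   | Legal     
Karen  | Sales     
Nate   | Product   
Alice  | NULL      
Jack   | HR        
Carol  | Research  


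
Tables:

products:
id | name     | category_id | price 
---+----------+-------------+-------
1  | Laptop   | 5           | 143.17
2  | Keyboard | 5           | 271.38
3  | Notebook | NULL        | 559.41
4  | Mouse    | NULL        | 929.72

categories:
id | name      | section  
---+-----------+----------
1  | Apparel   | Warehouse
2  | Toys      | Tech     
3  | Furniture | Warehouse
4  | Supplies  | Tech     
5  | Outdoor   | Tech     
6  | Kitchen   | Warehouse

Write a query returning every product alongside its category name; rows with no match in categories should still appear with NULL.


LEFT JOIN keeps every row from products (the left table); where category_id has no match in categories, the category columns become NULL. Walk through each product:
  - product 1 (Laptop): category_id=5 -> matches Outdoor
  - product 2 (Keyboard): category_id=5 -> matches Outdoor
  - product 3 (Notebook): category_id=NULL, no match -> kept with NULL
  - product 4 (Mouse): category_id=NULL, no match -> kept with NULL
All 4 rows appear; 2 have NULL category.

SQL:
SELECT a.name, b.name AS category
FROM products a
LEFT JOIN categories b ON a.category_id = b.id

Result:
name     | category
---------+---------
Laptop   | Outdoor 
Keyboard | Outdoor 
Notebook | NULL    
Mouse    | NULL    


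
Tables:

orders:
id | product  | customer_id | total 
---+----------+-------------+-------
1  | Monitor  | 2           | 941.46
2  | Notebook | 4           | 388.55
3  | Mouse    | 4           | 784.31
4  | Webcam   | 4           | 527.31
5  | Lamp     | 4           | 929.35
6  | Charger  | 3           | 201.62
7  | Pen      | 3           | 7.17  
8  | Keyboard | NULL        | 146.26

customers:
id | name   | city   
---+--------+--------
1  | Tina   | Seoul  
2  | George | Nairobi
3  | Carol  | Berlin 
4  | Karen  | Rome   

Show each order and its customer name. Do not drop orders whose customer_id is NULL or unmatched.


LEFT JOIN keeps every row from orders (the left table); where customer_id has no match in customers, the customer columns become NULL. Walk through each order:
  - order 1 (Monitor): customer_id=2 -> matches George
  - order 2 (Notebook): customer_id=4 -> matches Karen
  - order 3 (Mouse): customer_id=4 -> matches Karen
  - order 4 (Webcam): customer_id=4 -> matches Karen
  - order 5 (Lamp): customer_id=4 -> matches Karen
  - order 6 (Charger): customer_id=3 -> matches Carol
  - order 7 (Pen): customer_id=3 -> matches Carol
  - order 8 (Keyboard): customer_id=NULL, no match -> kept with NULL
All 8 rows appear; 1 has NULL customer.

SQL:
SELECT a.product, b.name AS customer
FROM orders a
LEFT JOIN customers b ON a.customer_id = b.id

Result:
product  | customer
---------+---------
Monitor  | George  
Notebook | Karen   
Mouse    | Karen   
Webcam   | Karen   
Lamp     | Karen   
Charger  | Carol   
Pen      | Carol   
Keyboard | NULL    


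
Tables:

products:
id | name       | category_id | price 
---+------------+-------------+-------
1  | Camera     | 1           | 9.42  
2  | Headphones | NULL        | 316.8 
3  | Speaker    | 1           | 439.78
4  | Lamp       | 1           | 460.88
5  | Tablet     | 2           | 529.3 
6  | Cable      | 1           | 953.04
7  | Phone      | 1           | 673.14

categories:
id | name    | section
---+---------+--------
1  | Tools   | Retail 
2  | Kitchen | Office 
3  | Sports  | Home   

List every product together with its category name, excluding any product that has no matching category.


INNER JOIN keeps only products rows whose category_id matches an id in categories. Walk through each product:
  - product 1 (Camera): category_id=1 -> matches Tools
  - product 2 (Headphones): category_id=NULL, no match -> dropped
  - product 3 (Speaker): category_id=1 -> matches Tools
  - product 4 (Lamp): category_id=1 -> matches Tools
  - product 5 (Tablet): category_id=2 -> matches Kitchen
  - product 6 (Cable): category_id=1 -> matches Tools
  - product 7 (Phone): category_id=1 -> matches Tools
So 1 of 7 rows is dropped.

SQL:
SELECT a.name, b.name AS category
FROM products a
INNER JOIN categories b ON a.category_id = b.id

Result:
name    | category
--------+---------
Camera  | Tools   
Speaker | Tools   
Lamp    | Tools   
Tablet  | Kitchen 
Cable   | Tools   
Phone   | Tools   


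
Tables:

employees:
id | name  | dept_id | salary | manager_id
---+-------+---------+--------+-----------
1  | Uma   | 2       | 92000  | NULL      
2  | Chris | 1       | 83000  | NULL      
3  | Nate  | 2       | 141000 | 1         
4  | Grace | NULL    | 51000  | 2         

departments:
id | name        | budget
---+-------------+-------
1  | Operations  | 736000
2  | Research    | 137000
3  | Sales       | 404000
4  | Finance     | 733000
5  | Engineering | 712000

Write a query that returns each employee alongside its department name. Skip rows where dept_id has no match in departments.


INNER JOIN keeps only employees rows whose dept_id matches an id in departments. Walk through each employee:
  - employee 1 (Uma): dept_id=2 -> matches Research
  - employee 2 (Chris): dept_id=1 -> matches Operations
  - employee 3 (Nate): dept_id=2 -> matches Research
  - employee 4 (Grace): dept_id=NULL, no match -> dropped
So 1 of 4 rows is dropped.

SQL:
SELECT a.name, b.name AS department
FROM employees a
INNER JOIN departments b ON a.dept_id = b.id

Result:
name  | department
------+-----------
Uma   | Research  
Chris | Operations
Nate  | Research  


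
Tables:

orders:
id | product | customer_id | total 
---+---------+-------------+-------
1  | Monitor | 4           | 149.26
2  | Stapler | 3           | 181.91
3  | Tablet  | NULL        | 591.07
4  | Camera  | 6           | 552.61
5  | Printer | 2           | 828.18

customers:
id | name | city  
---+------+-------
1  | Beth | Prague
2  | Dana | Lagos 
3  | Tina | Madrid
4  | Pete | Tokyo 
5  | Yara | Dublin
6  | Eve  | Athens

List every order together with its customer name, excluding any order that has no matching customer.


INNER JOIN keeps only orders rows whose customer_id matches an id in customers. Walk through each order:
  - order 1 (Monitor): customer_id=4 -> matches Pete
  - order 2 (Stapler): customer_id=3 -> matches Tina
  - order 3 (Tablet): customer_id=NULL, no match -> dropped
  - order 4 (Camera): customer_id=6 -> matches Eve
  - order 5 (Printer): customer_id=2 -> matches Dana
So 1 of 5 rows is dropped.

SQL:
SELECT a.product, b.name AS customer
FROM orders a
INNER JOIN customers b ON a.customer_id = b.id

Result:
product | customer
--------+---------
Monitor | Pete    
Stapler | Tina    
Camera  | Eve     
Printer | Dana    


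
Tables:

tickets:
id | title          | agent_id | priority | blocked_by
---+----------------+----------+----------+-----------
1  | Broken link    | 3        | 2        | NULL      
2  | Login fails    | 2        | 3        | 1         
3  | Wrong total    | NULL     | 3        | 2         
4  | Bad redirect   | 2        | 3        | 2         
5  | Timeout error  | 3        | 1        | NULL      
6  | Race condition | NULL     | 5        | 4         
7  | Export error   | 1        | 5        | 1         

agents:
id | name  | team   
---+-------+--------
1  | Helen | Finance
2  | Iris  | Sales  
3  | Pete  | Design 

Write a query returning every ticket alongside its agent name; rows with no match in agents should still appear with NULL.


LEFT JOIN keeps every row from tickets (the left table); where agent_id has no match in agents, the agent columns become NULL. Walk through each ticket:
  - ticket 1 (Broken link): agent_id=3 -> matches Pete
  - ticket 2 (Login fails): agent_id=2 -> matches Iris
  - ticket 3 (Wrong total): agent_id=NULL, no match -> kept with NULL
  - ticket 4 (Bad redirect): agent_id=2 -> matches Iris
  - ticket 5 (Timeout error): agent_id=3 -> matches Pete
  - ticket 6 (Race condition): agent_id=NULL, no match -> kept with NULL
  - ticket 7 (Export error): agent_id=1 -> matches Helen
All 7 rows appear; 2 have NULL agent.

SQL:
SELECT a.title, b.name AS agent
FROM tickets a
LEFT JOIN agents b ON a.agent_id = b.id

Result:
title          | agent
---------------+------
Broken link    | Pete 
Login fails    | Iris 
Wrong total    | NULL 
Bad redirect   | Iris 
Timeout error  | Pete 
Race condition | NULL 
Export error   | Helen


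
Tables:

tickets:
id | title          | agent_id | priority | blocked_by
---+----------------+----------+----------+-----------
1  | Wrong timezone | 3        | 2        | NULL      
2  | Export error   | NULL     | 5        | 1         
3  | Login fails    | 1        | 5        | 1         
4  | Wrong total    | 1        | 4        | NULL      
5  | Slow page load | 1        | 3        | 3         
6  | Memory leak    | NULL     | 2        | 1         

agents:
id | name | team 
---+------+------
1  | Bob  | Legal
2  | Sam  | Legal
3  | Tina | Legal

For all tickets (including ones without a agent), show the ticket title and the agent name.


LEFT JOIN keeps every row from tickets (the left table); where agent_id has no match in agents, the agent columns become NULL. Walk through each ticket:
  - ticket 1 (Wrong timezone): agent_id=3 -> matches Tina
  - ticket 2 (Export error): agent_id=NULL, no match -> kept with NULL
  - ticket 3 (Login fails): agent_id=1 -> matches Bob
  - ticket 4 (Wrong total): agent_id=1 -> matches Bob
  - ticket 5 (Slow page load): agent_id=1 -> matches Bob
  - ticket 6 (Memory leak): agent_id=NULL, no match -> kept with NULL
All 6 rows appear; 2 have NULL agent.

SQL:
SELECT a.title, b.name AS agent
FROM tickets a
LEFT JOIN agents b ON a.agent_id = b.id

Result:
title          | agent
---------------+------
Wrong timezone | Tina 
Export error   | NULL 
Login fails    | Bob  
Wrong total    | Bob  
Slow page load | Bob  
Memory leak    | NULL 
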